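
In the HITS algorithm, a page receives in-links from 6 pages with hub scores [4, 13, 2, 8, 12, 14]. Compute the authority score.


Authority = sum of hub scores of in-linkers
In-link 1: hub score = 4
In-link 2: hub score = 13
In-link 3: hub score = 2
In-link 4: hub score = 8
In-link 5: hub score = 12
In-link 6: hub score = 14
Authority = 4 + 13 + 2 + 8 + 12 + 14 = 53

53


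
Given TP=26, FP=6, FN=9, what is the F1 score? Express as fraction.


F1 = 2 * P * R / (P + R)
P = TP/(TP+FP) = 26/32 = 13/16
R = TP/(TP+FN) = 26/35 = 26/35
2 * P * R = 2 * 13/16 * 26/35 = 169/140
P + R = 13/16 + 26/35 = 871/560
F1 = 169/140 / 871/560 = 52/67

52/67


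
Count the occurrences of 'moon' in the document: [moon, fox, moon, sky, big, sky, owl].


Document has 7 words
Scanning for 'moon':
Found at positions: [0, 2]
Count = 2

2


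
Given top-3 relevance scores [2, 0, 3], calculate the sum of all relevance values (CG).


Cumulative Gain = sum of relevance scores
Position 1: rel=2, running sum=2
Position 2: rel=0, running sum=2
Position 3: rel=3, running sum=5
CG = 5

5


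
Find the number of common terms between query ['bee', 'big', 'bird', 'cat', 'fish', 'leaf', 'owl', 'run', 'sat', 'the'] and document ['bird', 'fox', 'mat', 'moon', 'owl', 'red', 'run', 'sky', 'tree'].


Query terms: ['bee', 'big', 'bird', 'cat', 'fish', 'leaf', 'owl', 'run', 'sat', 'the']
Document terms: ['bird', 'fox', 'mat', 'moon', 'owl', 'red', 'run', 'sky', 'tree']
Common terms: ['bird', 'owl', 'run']
Overlap count = 3

3


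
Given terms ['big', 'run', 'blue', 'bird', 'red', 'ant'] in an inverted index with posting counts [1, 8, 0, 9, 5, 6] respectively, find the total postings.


Summing posting list sizes:
'big': 1 postings
'run': 8 postings
'blue': 0 postings
'bird': 9 postings
'red': 5 postings
'ant': 6 postings
Total = 1 + 8 + 0 + 9 + 5 + 6 = 29

29


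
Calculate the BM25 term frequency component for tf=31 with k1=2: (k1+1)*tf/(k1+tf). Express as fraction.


BM25 TF component = (k1+1)*tf / (k1+tf)
k1 = 2, tf = 31
Numerator = (2+1)*31 = 93
Denominator = 2 + 31 = 33
= 93/33 = 31/11

31/11


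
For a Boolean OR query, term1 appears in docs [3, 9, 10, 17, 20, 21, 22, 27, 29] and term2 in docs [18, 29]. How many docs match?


Boolean OR: find union of posting lists
term1 docs: [3, 9, 10, 17, 20, 21, 22, 27, 29]
term2 docs: [18, 29]
Union: [3, 9, 10, 17, 18, 20, 21, 22, 27, 29]
|union| = 10

10


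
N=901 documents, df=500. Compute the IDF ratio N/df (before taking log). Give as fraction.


IDF ratio = N / df
= 901 / 500
= 901/500

901/500


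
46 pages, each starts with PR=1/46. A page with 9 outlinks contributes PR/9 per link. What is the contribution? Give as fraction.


Initial PR = 1/46 = 1/46
Outlinks = 9
Contribution per link = PR / outlinks
= 1/46 / 9
= 1/414

1/414


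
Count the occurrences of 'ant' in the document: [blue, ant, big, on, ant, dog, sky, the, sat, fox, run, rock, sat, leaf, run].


Document has 15 words
Scanning for 'ant':
Found at positions: [1, 4]
Count = 2

2


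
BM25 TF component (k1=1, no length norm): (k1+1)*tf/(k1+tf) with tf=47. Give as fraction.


BM25 TF component = (k1+1)*tf / (k1+tf)
k1 = 1, tf = 47
Numerator = (1+1)*47 = 94
Denominator = 1 + 47 = 48
= 94/48 = 47/24

47/24


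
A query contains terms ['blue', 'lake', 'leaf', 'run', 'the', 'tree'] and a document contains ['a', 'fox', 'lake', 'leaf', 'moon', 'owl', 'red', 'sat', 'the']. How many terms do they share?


Query terms: ['blue', 'lake', 'leaf', 'run', 'the', 'tree']
Document terms: ['a', 'fox', 'lake', 'leaf', 'moon', 'owl', 'red', 'sat', 'the']
Common terms: ['lake', 'leaf', 'the']
Overlap count = 3

3


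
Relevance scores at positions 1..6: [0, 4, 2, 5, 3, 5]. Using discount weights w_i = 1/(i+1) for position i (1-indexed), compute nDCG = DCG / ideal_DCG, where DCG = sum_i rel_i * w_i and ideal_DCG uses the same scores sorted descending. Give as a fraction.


Position discount weights w_i = 1/(i+1) for i=1..6:
Weights = [1/2, 1/3, 1/4, 1/5, 1/6, 1/7]
Actual relevance: [0, 4, 2, 5, 3, 5]
DCG = 0/2 + 4/3 + 2/4 + 5/5 + 3/6 + 5/7 = 85/21
Ideal relevance (sorted desc): [5, 5, 4, 3, 2, 0]
Ideal DCG = 5/2 + 5/3 + 4/4 + 3/5 + 2/6 + 0/7 = 61/10
nDCG = DCG / ideal_DCG = 85/21 / 61/10 = 850/1281

850/1281


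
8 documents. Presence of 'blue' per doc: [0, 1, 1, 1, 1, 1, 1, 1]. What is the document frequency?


Checking each document for 'blue':
Doc 1: absent
Doc 2: present
Doc 3: present
Doc 4: present
Doc 5: present
Doc 6: present
Doc 7: present
Doc 8: present
df = sum of presences = 0 + 1 + 1 + 1 + 1 + 1 + 1 + 1 = 7

7


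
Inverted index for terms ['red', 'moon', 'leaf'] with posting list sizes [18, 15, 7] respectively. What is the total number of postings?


Summing posting list sizes:
'red': 18 postings
'moon': 15 postings
'leaf': 7 postings
Total = 18 + 15 + 7 = 40

40


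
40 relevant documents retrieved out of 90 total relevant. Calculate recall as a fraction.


Recall = retrieved_relevant / total_relevant
= 40 / 90
= 40 / (40 + 50)
= 4/9

4/9


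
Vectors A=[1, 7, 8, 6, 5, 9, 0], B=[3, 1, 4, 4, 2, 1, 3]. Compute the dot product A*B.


Dot product = sum of element-wise products
A[0]*B[0] = 1*3 = 3
A[1]*B[1] = 7*1 = 7
A[2]*B[2] = 8*4 = 32
A[3]*B[3] = 6*4 = 24
A[4]*B[4] = 5*2 = 10
A[5]*B[5] = 9*1 = 9
A[6]*B[6] = 0*3 = 0
Sum = 3 + 7 + 32 + 24 + 10 + 9 + 0 = 85

85


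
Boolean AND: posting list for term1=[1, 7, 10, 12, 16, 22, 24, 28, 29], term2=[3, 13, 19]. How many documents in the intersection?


Boolean AND: find intersection of posting lists
term1 docs: [1, 7, 10, 12, 16, 22, 24, 28, 29]
term2 docs: [3, 13, 19]
Intersection: []
|intersection| = 0

0


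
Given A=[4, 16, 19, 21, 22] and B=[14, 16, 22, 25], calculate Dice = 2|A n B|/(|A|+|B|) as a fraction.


A intersect B = [16, 22]
|A intersect B| = 2
|A| = 5, |B| = 4
Dice = 2*2 / (5+4)
= 4 / 9 = 4/9

4/9


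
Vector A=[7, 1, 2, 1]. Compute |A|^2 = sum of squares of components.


|A|^2 = sum of squared components
A[0]^2 = 7^2 = 49
A[1]^2 = 1^2 = 1
A[2]^2 = 2^2 = 4
A[3]^2 = 1^2 = 1
Sum = 49 + 1 + 4 + 1 = 55

55


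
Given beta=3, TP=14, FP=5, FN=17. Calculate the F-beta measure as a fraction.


P = TP/(TP+FP) = 14/19 = 14/19
R = TP/(TP+FN) = 14/31 = 14/31
beta^2 = 3^2 = 9
(1 + beta^2) = 10
Numerator = (1+beta^2)*P*R = 1960/589
Denominator = beta^2*P + R = 126/19 + 14/31 = 4172/589
F_beta = 70/149

70/149


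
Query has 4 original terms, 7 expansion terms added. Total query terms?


Original terms: 4
Expansion terms: 7
Total = 4 + 7 = 11

11


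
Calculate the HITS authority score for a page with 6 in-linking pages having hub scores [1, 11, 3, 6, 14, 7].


Authority = sum of hub scores of in-linkers
In-link 1: hub score = 1
In-link 2: hub score = 11
In-link 3: hub score = 3
In-link 4: hub score = 6
In-link 5: hub score = 14
In-link 6: hub score = 7
Authority = 1 + 11 + 3 + 6 + 14 + 7 = 42

42


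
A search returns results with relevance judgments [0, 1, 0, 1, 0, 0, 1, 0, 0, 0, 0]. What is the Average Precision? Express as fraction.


Computing P@k for each relevant position:
Position 1: not relevant
Position 2: relevant, P@2 = 1/2 = 1/2
Position 3: not relevant
Position 4: relevant, P@4 = 2/4 = 1/2
Position 5: not relevant
Position 6: not relevant
Position 7: relevant, P@7 = 3/7 = 3/7
Position 8: not relevant
Position 9: not relevant
Position 10: not relevant
Position 11: not relevant
Sum of P@k = 1/2 + 1/2 + 3/7 = 10/7
AP = 10/7 / 3 = 10/21

10/21


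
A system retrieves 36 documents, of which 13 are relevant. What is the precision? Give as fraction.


Precision = relevant_retrieved / total_retrieved
= 13 / 36
= 13 / (13 + 23)
= 13/36

13/36


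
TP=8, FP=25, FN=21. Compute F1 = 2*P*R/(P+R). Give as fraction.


F1 = 2 * P * R / (P + R)
P = TP/(TP+FP) = 8/33 = 8/33
R = TP/(TP+FN) = 8/29 = 8/29
2 * P * R = 2 * 8/33 * 8/29 = 128/957
P + R = 8/33 + 8/29 = 496/957
F1 = 128/957 / 496/957 = 8/31

8/31


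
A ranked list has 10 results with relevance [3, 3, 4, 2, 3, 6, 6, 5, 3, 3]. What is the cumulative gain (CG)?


Cumulative Gain = sum of relevance scores
Position 1: rel=3, running sum=3
Position 2: rel=3, running sum=6
Position 3: rel=4, running sum=10
Position 4: rel=2, running sum=12
Position 5: rel=3, running sum=15
Position 6: rel=6, running sum=21
Position 7: rel=6, running sum=27
Position 8: rel=5, running sum=32
Position 9: rel=3, running sum=35
Position 10: rel=3, running sum=38
CG = 38

38


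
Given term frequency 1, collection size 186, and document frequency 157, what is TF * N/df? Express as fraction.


TF * (N/df)
= 1 * (186/157)
= 1 * 186/157
= 186/157

186/157


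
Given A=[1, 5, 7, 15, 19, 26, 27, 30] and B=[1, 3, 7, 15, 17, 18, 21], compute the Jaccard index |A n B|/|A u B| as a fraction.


A intersect B = [1, 7, 15]
|A intersect B| = 3
A union B = [1, 3, 5, 7, 15, 17, 18, 19, 21, 26, 27, 30]
|A union B| = 12
Jaccard = 3/12 = 1/4

1/4


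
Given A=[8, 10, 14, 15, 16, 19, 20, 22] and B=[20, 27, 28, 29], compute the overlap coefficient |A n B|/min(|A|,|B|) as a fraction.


A intersect B = [20]
|A intersect B| = 1
min(|A|, |B|) = min(8, 4) = 4
Overlap = 1 / 4 = 1/4

1/4


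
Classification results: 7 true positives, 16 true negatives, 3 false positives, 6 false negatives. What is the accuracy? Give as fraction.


Accuracy = (TP + TN) / (TP + TN + FP + FN)
TP + TN = 7 + 16 = 23
Total = 7 + 16 + 3 + 6 = 32
Accuracy = 23 / 32 = 23/32

23/32


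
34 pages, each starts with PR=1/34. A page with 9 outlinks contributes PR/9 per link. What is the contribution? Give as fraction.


Initial PR = 1/34 = 1/34
Outlinks = 9
Contribution per link = PR / outlinks
= 1/34 / 9
= 1/306

1/306


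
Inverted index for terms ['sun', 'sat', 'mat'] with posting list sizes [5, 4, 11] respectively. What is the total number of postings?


Summing posting list sizes:
'sun': 5 postings
'sat': 4 postings
'mat': 11 postings
Total = 5 + 4 + 11 = 20

20


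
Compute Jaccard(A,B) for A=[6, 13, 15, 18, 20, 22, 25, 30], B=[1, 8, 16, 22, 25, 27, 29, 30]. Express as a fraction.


A intersect B = [22, 25, 30]
|A intersect B| = 3
A union B = [1, 6, 8, 13, 15, 16, 18, 20, 22, 25, 27, 29, 30]
|A union B| = 13
Jaccard = 3/13 = 3/13

3/13


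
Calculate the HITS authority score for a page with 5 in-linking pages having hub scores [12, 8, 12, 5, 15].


Authority = sum of hub scores of in-linkers
In-link 1: hub score = 12
In-link 2: hub score = 8
In-link 3: hub score = 12
In-link 4: hub score = 5
In-link 5: hub score = 15
Authority = 12 + 8 + 12 + 5 + 15 = 52

52


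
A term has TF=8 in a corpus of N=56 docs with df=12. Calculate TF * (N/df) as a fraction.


TF * (N/df)
= 8 * (56/12)
= 8 * 14/3
= 112/3

112/3


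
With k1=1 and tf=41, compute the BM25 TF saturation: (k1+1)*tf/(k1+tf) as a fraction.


BM25 TF component = (k1+1)*tf / (k1+tf)
k1 = 1, tf = 41
Numerator = (1+1)*41 = 82
Denominator = 1 + 41 = 42
= 82/42 = 41/21

41/21


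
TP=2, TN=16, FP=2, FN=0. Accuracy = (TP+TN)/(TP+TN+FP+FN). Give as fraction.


Accuracy = (TP + TN) / (TP + TN + FP + FN)
TP + TN = 2 + 16 = 18
Total = 2 + 16 + 2 + 0 = 20
Accuracy = 18 / 20 = 9/10

9/10


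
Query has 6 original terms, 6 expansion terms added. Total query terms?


Original terms: 6
Expansion terms: 6
Total = 6 + 6 = 12

12


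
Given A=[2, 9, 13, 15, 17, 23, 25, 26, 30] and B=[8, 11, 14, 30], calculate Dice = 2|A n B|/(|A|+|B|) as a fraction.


A intersect B = [30]
|A intersect B| = 1
|A| = 9, |B| = 4
Dice = 2*1 / (9+4)
= 2 / 13 = 2/13

2/13


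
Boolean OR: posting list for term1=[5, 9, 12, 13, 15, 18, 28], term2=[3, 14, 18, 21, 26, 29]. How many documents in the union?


Boolean OR: find union of posting lists
term1 docs: [5, 9, 12, 13, 15, 18, 28]
term2 docs: [3, 14, 18, 21, 26, 29]
Union: [3, 5, 9, 12, 13, 14, 15, 18, 21, 26, 28, 29]
|union| = 12

12


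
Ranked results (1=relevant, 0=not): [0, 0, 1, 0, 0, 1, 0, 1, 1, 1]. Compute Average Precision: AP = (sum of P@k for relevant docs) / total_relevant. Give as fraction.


Computing P@k for each relevant position:
Position 1: not relevant
Position 2: not relevant
Position 3: relevant, P@3 = 1/3 = 1/3
Position 4: not relevant
Position 5: not relevant
Position 6: relevant, P@6 = 2/6 = 1/3
Position 7: not relevant
Position 8: relevant, P@8 = 3/8 = 3/8
Position 9: relevant, P@9 = 4/9 = 4/9
Position 10: relevant, P@10 = 5/10 = 1/2
Sum of P@k = 1/3 + 1/3 + 3/8 + 4/9 + 1/2 = 143/72
AP = 143/72 / 5 = 143/360

143/360


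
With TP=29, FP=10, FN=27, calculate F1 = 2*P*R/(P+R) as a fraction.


F1 = 2 * P * R / (P + R)
P = TP/(TP+FP) = 29/39 = 29/39
R = TP/(TP+FN) = 29/56 = 29/56
2 * P * R = 2 * 29/39 * 29/56 = 841/1092
P + R = 29/39 + 29/56 = 2755/2184
F1 = 841/1092 / 2755/2184 = 58/95

58/95


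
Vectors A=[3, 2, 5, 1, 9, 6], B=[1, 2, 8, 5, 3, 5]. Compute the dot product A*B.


Dot product = sum of element-wise products
A[0]*B[0] = 3*1 = 3
A[1]*B[1] = 2*2 = 4
A[2]*B[2] = 5*8 = 40
A[3]*B[3] = 1*5 = 5
A[4]*B[4] = 9*3 = 27
A[5]*B[5] = 6*5 = 30
Sum = 3 + 4 + 40 + 5 + 27 + 30 = 109

109


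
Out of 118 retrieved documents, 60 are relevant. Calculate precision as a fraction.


Precision = relevant_retrieved / total_retrieved
= 60 / 118
= 60 / (60 + 58)
= 30/59

30/59


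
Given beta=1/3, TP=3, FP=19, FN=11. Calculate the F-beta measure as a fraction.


P = TP/(TP+FP) = 3/22 = 3/22
R = TP/(TP+FN) = 3/14 = 3/14
beta^2 = 1/3^2 = 1/9
(1 + beta^2) = 10/9
Numerator = (1+beta^2)*P*R = 5/154
Denominator = beta^2*P + R = 1/66 + 3/14 = 53/231
F_beta = 15/106

15/106


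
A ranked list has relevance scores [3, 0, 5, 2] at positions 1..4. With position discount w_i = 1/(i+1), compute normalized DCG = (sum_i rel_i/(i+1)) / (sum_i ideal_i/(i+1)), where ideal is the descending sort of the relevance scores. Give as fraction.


Position discount weights w_i = 1/(i+1) for i=1..4:
Weights = [1/2, 1/3, 1/4, 1/5]
Actual relevance: [3, 0, 5, 2]
DCG = 3/2 + 0/3 + 5/4 + 2/5 = 63/20
Ideal relevance (sorted desc): [5, 3, 2, 0]
Ideal DCG = 5/2 + 3/3 + 2/4 + 0/5 = 4
nDCG = DCG / ideal_DCG = 63/20 / 4 = 63/80

63/80


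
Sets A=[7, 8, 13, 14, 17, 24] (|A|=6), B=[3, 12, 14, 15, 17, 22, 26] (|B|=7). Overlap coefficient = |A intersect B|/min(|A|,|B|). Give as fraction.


A intersect B = [14, 17]
|A intersect B| = 2
min(|A|, |B|) = min(6, 7) = 6
Overlap = 2 / 6 = 1/3

1/3


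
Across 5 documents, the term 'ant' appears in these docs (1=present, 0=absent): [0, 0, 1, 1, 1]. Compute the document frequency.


Checking each document for 'ant':
Doc 1: absent
Doc 2: absent
Doc 3: present
Doc 4: present
Doc 5: present
df = sum of presences = 0 + 0 + 1 + 1 + 1 = 3

3


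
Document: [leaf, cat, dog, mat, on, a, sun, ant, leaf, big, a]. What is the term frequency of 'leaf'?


Document has 11 words
Scanning for 'leaf':
Found at positions: [0, 8]
Count = 2

2


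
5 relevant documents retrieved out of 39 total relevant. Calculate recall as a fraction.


Recall = retrieved_relevant / total_relevant
= 5 / 39
= 5 / (5 + 34)
= 5/39

5/39


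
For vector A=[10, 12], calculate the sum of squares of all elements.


|A|^2 = sum of squared components
A[0]^2 = 10^2 = 100
A[1]^2 = 12^2 = 144
Sum = 100 + 144 = 244

244


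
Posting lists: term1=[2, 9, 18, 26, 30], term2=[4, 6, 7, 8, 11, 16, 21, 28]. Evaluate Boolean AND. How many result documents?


Boolean AND: find intersection of posting lists
term1 docs: [2, 9, 18, 26, 30]
term2 docs: [4, 6, 7, 8, 11, 16, 21, 28]
Intersection: []
|intersection| = 0

0


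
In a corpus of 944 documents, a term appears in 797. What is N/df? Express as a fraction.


IDF ratio = N / df
= 944 / 797
= 944/797

944/797


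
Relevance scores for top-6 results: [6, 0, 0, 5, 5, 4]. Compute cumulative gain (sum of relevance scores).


Cumulative Gain = sum of relevance scores
Position 1: rel=6, running sum=6
Position 2: rel=0, running sum=6
Position 3: rel=0, running sum=6
Position 4: rel=5, running sum=11
Position 5: rel=5, running sum=16
Position 6: rel=4, running sum=20
CG = 20

20


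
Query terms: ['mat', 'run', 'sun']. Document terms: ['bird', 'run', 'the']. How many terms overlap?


Query terms: ['mat', 'run', 'sun']
Document terms: ['bird', 'run', 'the']
Common terms: ['run']
Overlap count = 1

1


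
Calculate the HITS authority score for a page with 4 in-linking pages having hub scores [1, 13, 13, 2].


Authority = sum of hub scores of in-linkers
In-link 1: hub score = 1
In-link 2: hub score = 13
In-link 3: hub score = 13
In-link 4: hub score = 2
Authority = 1 + 13 + 13 + 2 = 29

29


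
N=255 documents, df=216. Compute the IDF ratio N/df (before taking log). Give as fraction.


IDF ratio = N / df
= 255 / 216
= 85/72

85/72


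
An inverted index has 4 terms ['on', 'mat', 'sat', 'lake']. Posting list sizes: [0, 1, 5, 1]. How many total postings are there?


Summing posting list sizes:
'on': 0 postings
'mat': 1 postings
'sat': 5 postings
'lake': 1 postings
Total = 0 + 1 + 5 + 1 = 7

7


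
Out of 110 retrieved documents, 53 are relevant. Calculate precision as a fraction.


Precision = relevant_retrieved / total_retrieved
= 53 / 110
= 53 / (53 + 57)
= 53/110

53/110


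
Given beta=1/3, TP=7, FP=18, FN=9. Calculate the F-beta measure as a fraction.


P = TP/(TP+FP) = 7/25 = 7/25
R = TP/(TP+FN) = 7/16 = 7/16
beta^2 = 1/3^2 = 1/9
(1 + beta^2) = 10/9
Numerator = (1+beta^2)*P*R = 49/360
Denominator = beta^2*P + R = 7/225 + 7/16 = 1687/3600
F_beta = 70/241

70/241


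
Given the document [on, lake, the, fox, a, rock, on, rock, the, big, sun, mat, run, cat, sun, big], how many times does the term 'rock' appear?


Document has 16 words
Scanning for 'rock':
Found at positions: [5, 7]
Count = 2

2


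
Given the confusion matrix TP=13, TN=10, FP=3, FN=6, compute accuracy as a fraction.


Accuracy = (TP + TN) / (TP + TN + FP + FN)
TP + TN = 13 + 10 = 23
Total = 13 + 10 + 3 + 6 = 32
Accuracy = 23 / 32 = 23/32

23/32


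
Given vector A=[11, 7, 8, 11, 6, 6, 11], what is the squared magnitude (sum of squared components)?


|A|^2 = sum of squared components
A[0]^2 = 11^2 = 121
A[1]^2 = 7^2 = 49
A[2]^2 = 8^2 = 64
A[3]^2 = 11^2 = 121
A[4]^2 = 6^2 = 36
A[5]^2 = 6^2 = 36
A[6]^2 = 11^2 = 121
Sum = 121 + 49 + 64 + 121 + 36 + 36 + 121 = 548

548


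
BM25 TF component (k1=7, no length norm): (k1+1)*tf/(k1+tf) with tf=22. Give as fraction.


BM25 TF component = (k1+1)*tf / (k1+tf)
k1 = 7, tf = 22
Numerator = (7+1)*22 = 176
Denominator = 7 + 22 = 29
= 176/29 = 176/29

176/29


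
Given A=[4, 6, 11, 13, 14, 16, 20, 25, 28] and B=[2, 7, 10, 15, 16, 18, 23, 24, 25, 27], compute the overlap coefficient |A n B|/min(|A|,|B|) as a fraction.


A intersect B = [16, 25]
|A intersect B| = 2
min(|A|, |B|) = min(9, 10) = 9
Overlap = 2 / 9 = 2/9

2/9


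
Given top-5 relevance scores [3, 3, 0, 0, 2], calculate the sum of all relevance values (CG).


Cumulative Gain = sum of relevance scores
Position 1: rel=3, running sum=3
Position 2: rel=3, running sum=6
Position 3: rel=0, running sum=6
Position 4: rel=0, running sum=6
Position 5: rel=2, running sum=8
CG = 8

8


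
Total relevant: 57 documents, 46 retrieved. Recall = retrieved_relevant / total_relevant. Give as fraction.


Recall = retrieved_relevant / total_relevant
= 46 / 57
= 46 / (46 + 11)
= 46/57

46/57


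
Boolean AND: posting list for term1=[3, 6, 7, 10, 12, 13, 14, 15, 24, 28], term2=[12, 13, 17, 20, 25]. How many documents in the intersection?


Boolean AND: find intersection of posting lists
term1 docs: [3, 6, 7, 10, 12, 13, 14, 15, 24, 28]
term2 docs: [12, 13, 17, 20, 25]
Intersection: [12, 13]
|intersection| = 2

2


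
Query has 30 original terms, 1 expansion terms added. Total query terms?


Original terms: 30
Expansion terms: 1
Total = 30 + 1 = 31

31


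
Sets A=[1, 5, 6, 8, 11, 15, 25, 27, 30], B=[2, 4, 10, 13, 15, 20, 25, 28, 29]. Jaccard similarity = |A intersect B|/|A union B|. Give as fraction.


A intersect B = [15, 25]
|A intersect B| = 2
A union B = [1, 2, 4, 5, 6, 8, 10, 11, 13, 15, 20, 25, 27, 28, 29, 30]
|A union B| = 16
Jaccard = 2/16 = 1/8

1/8


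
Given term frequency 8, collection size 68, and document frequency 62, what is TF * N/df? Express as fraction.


TF * (N/df)
= 8 * (68/62)
= 8 * 34/31
= 272/31

272/31


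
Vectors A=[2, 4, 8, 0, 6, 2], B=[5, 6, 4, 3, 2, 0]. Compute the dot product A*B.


Dot product = sum of element-wise products
A[0]*B[0] = 2*5 = 10
A[1]*B[1] = 4*6 = 24
A[2]*B[2] = 8*4 = 32
A[3]*B[3] = 0*3 = 0
A[4]*B[4] = 6*2 = 12
A[5]*B[5] = 2*0 = 0
Sum = 10 + 24 + 32 + 0 + 12 + 0 = 78

78


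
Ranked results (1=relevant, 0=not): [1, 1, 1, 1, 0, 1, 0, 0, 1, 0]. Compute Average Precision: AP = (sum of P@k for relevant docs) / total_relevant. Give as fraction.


Computing P@k for each relevant position:
Position 1: relevant, P@1 = 1/1 = 1
Position 2: relevant, P@2 = 2/2 = 1
Position 3: relevant, P@3 = 3/3 = 1
Position 4: relevant, P@4 = 4/4 = 1
Position 5: not relevant
Position 6: relevant, P@6 = 5/6 = 5/6
Position 7: not relevant
Position 8: not relevant
Position 9: relevant, P@9 = 6/9 = 2/3
Position 10: not relevant
Sum of P@k = 1 + 1 + 1 + 1 + 5/6 + 2/3 = 11/2
AP = 11/2 / 6 = 11/12

11/12


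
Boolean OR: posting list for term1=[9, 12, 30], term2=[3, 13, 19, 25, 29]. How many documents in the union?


Boolean OR: find union of posting lists
term1 docs: [9, 12, 30]
term2 docs: [3, 13, 19, 25, 29]
Union: [3, 9, 12, 13, 19, 25, 29, 30]
|union| = 8

8


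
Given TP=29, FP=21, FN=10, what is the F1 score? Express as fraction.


F1 = 2 * P * R / (P + R)
P = TP/(TP+FP) = 29/50 = 29/50
R = TP/(TP+FN) = 29/39 = 29/39
2 * P * R = 2 * 29/50 * 29/39 = 841/975
P + R = 29/50 + 29/39 = 2581/1950
F1 = 841/975 / 2581/1950 = 58/89

58/89


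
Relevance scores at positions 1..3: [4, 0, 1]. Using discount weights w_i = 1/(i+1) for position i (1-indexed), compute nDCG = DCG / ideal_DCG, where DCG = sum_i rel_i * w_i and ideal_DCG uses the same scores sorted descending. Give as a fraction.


Position discount weights w_i = 1/(i+1) for i=1..3:
Weights = [1/2, 1/3, 1/4]
Actual relevance: [4, 0, 1]
DCG = 4/2 + 0/3 + 1/4 = 9/4
Ideal relevance (sorted desc): [4, 1, 0]
Ideal DCG = 4/2 + 1/3 + 0/4 = 7/3
nDCG = DCG / ideal_DCG = 9/4 / 7/3 = 27/28

27/28


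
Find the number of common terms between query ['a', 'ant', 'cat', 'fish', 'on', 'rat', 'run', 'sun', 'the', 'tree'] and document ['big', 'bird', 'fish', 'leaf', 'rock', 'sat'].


Query terms: ['a', 'ant', 'cat', 'fish', 'on', 'rat', 'run', 'sun', 'the', 'tree']
Document terms: ['big', 'bird', 'fish', 'leaf', 'rock', 'sat']
Common terms: ['fish']
Overlap count = 1

1


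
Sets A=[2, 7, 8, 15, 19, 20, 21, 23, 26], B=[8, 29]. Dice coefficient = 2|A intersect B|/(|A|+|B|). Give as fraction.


A intersect B = [8]
|A intersect B| = 1
|A| = 9, |B| = 2
Dice = 2*1 / (9+2)
= 2 / 11 = 2/11

2/11


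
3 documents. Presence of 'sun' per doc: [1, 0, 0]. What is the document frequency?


Checking each document for 'sun':
Doc 1: present
Doc 2: absent
Doc 3: absent
df = sum of presences = 1 + 0 + 0 = 1

1


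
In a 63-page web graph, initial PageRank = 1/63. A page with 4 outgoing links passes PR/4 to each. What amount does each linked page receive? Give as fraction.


Initial PR = 1/63 = 1/63
Outlinks = 4
Contribution per link = PR / outlinks
= 1/63 / 4
= 1/252

1/252


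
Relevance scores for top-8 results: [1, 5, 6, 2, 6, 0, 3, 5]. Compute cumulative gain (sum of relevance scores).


Cumulative Gain = sum of relevance scores
Position 1: rel=1, running sum=1
Position 2: rel=5, running sum=6
Position 3: rel=6, running sum=12
Position 4: rel=2, running sum=14
Position 5: rel=6, running sum=20
Position 6: rel=0, running sum=20
Position 7: rel=3, running sum=23
Position 8: rel=5, running sum=28
CG = 28

28


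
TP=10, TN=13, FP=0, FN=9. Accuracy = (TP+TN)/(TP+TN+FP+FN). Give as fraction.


Accuracy = (TP + TN) / (TP + TN + FP + FN)
TP + TN = 10 + 13 = 23
Total = 10 + 13 + 0 + 9 = 32
Accuracy = 23 / 32 = 23/32

23/32


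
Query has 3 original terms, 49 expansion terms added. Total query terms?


Original terms: 3
Expansion terms: 49
Total = 3 + 49 = 52

52


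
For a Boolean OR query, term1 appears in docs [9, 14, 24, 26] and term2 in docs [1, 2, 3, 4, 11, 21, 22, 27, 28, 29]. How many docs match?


Boolean OR: find union of posting lists
term1 docs: [9, 14, 24, 26]
term2 docs: [1, 2, 3, 4, 11, 21, 22, 27, 28, 29]
Union: [1, 2, 3, 4, 9, 11, 14, 21, 22, 24, 26, 27, 28, 29]
|union| = 14

14


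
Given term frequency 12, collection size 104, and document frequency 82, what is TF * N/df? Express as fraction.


TF * (N/df)
= 12 * (104/82)
= 12 * 52/41
= 624/41

624/41


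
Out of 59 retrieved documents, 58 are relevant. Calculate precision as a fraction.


Precision = relevant_retrieved / total_retrieved
= 58 / 59
= 58 / (58 + 1)
= 58/59

58/59


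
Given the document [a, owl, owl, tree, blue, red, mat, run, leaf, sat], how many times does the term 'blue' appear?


Document has 10 words
Scanning for 'blue':
Found at positions: [4]
Count = 1

1


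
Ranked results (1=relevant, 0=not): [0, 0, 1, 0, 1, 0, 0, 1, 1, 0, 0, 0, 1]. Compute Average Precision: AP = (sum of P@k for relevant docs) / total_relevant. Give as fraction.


Computing P@k for each relevant position:
Position 1: not relevant
Position 2: not relevant
Position 3: relevant, P@3 = 1/3 = 1/3
Position 4: not relevant
Position 5: relevant, P@5 = 2/5 = 2/5
Position 6: not relevant
Position 7: not relevant
Position 8: relevant, P@8 = 3/8 = 3/8
Position 9: relevant, P@9 = 4/9 = 4/9
Position 10: not relevant
Position 11: not relevant
Position 12: not relevant
Position 13: relevant, P@13 = 5/13 = 5/13
Sum of P@k = 1/3 + 2/5 + 3/8 + 4/9 + 5/13 = 9067/4680
AP = 9067/4680 / 5 = 9067/23400

9067/23400


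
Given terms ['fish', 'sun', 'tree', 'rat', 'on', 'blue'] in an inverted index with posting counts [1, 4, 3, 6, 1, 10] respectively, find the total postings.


Summing posting list sizes:
'fish': 1 postings
'sun': 4 postings
'tree': 3 postings
'rat': 6 postings
'on': 1 postings
'blue': 10 postings
Total = 1 + 4 + 3 + 6 + 1 + 10 = 25

25


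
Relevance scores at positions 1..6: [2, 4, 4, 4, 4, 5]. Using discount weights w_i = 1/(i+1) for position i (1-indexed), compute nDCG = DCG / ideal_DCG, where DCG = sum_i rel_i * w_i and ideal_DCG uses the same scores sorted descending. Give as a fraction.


Position discount weights w_i = 1/(i+1) for i=1..6:
Weights = [1/2, 1/3, 1/4, 1/5, 1/6, 1/7]
Actual relevance: [2, 4, 4, 4, 4, 5]
DCG = 2/2 + 4/3 + 4/4 + 4/5 + 4/6 + 5/7 = 193/35
Ideal relevance (sorted desc): [5, 4, 4, 4, 4, 2]
Ideal DCG = 5/2 + 4/3 + 4/4 + 4/5 + 4/6 + 2/7 = 461/70
nDCG = DCG / ideal_DCG = 193/35 / 461/70 = 386/461

386/461


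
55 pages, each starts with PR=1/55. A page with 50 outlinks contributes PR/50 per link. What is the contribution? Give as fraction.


Initial PR = 1/55 = 1/55
Outlinks = 50
Contribution per link = PR / outlinks
= 1/55 / 50
= 1/2750

1/2750


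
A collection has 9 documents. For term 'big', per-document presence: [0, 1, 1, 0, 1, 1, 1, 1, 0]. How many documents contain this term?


Checking each document for 'big':
Doc 1: absent
Doc 2: present
Doc 3: present
Doc 4: absent
Doc 5: present
Doc 6: present
Doc 7: present
Doc 8: present
Doc 9: absent
df = sum of presences = 0 + 1 + 1 + 0 + 1 + 1 + 1 + 1 + 0 = 6

6


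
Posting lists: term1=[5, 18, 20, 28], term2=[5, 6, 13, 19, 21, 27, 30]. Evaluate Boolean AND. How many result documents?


Boolean AND: find intersection of posting lists
term1 docs: [5, 18, 20, 28]
term2 docs: [5, 6, 13, 19, 21, 27, 30]
Intersection: [5]
|intersection| = 1

1


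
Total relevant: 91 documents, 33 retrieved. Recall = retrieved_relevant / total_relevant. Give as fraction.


Recall = retrieved_relevant / total_relevant
= 33 / 91
= 33 / (33 + 58)
= 33/91

33/91


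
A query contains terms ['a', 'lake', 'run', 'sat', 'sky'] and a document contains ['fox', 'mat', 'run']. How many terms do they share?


Query terms: ['a', 'lake', 'run', 'sat', 'sky']
Document terms: ['fox', 'mat', 'run']
Common terms: ['run']
Overlap count = 1

1


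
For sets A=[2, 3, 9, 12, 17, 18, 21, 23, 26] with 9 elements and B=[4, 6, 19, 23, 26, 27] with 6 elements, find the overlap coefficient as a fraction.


A intersect B = [23, 26]
|A intersect B| = 2
min(|A|, |B|) = min(9, 6) = 6
Overlap = 2 / 6 = 1/3

1/3


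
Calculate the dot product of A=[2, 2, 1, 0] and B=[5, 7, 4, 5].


Dot product = sum of element-wise products
A[0]*B[0] = 2*5 = 10
A[1]*B[1] = 2*7 = 14
A[2]*B[2] = 1*4 = 4
A[3]*B[3] = 0*5 = 0
Sum = 10 + 14 + 4 + 0 = 28

28


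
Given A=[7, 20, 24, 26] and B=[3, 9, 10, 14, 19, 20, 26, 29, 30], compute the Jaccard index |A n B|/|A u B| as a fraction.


A intersect B = [20, 26]
|A intersect B| = 2
A union B = [3, 7, 9, 10, 14, 19, 20, 24, 26, 29, 30]
|A union B| = 11
Jaccard = 2/11 = 2/11

2/11


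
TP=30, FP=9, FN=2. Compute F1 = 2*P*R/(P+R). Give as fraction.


F1 = 2 * P * R / (P + R)
P = TP/(TP+FP) = 30/39 = 10/13
R = TP/(TP+FN) = 30/32 = 15/16
2 * P * R = 2 * 10/13 * 15/16 = 75/52
P + R = 10/13 + 15/16 = 355/208
F1 = 75/52 / 355/208 = 60/71

60/71


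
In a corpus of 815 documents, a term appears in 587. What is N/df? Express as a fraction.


IDF ratio = N / df
= 815 / 587
= 815/587

815/587


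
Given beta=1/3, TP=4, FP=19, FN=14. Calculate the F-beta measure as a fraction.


P = TP/(TP+FP) = 4/23 = 4/23
R = TP/(TP+FN) = 4/18 = 2/9
beta^2 = 1/3^2 = 1/9
(1 + beta^2) = 10/9
Numerator = (1+beta^2)*P*R = 80/1863
Denominator = beta^2*P + R = 4/207 + 2/9 = 50/207
F_beta = 8/45

8/45


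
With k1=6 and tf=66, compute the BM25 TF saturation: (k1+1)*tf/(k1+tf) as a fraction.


BM25 TF component = (k1+1)*tf / (k1+tf)
k1 = 6, tf = 66
Numerator = (6+1)*66 = 462
Denominator = 6 + 66 = 72
= 462/72 = 77/12

77/12


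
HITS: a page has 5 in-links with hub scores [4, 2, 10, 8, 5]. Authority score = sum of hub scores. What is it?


Authority = sum of hub scores of in-linkers
In-link 1: hub score = 4
In-link 2: hub score = 2
In-link 3: hub score = 10
In-link 4: hub score = 8
In-link 5: hub score = 5
Authority = 4 + 2 + 10 + 8 + 5 = 29

29


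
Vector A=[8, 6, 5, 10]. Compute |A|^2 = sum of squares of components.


|A|^2 = sum of squared components
A[0]^2 = 8^2 = 64
A[1]^2 = 6^2 = 36
A[2]^2 = 5^2 = 25
A[3]^2 = 10^2 = 100
Sum = 64 + 36 + 25 + 100 = 225

225


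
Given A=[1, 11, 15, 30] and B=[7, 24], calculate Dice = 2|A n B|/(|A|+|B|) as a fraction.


A intersect B = []
|A intersect B| = 0
|A| = 4, |B| = 2
Dice = 2*0 / (4+2)
= 0 / 6 = 0

0


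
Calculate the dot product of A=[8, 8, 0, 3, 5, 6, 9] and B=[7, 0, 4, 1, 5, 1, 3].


Dot product = sum of element-wise products
A[0]*B[0] = 8*7 = 56
A[1]*B[1] = 8*0 = 0
A[2]*B[2] = 0*4 = 0
A[3]*B[3] = 3*1 = 3
A[4]*B[4] = 5*5 = 25
A[5]*B[5] = 6*1 = 6
A[6]*B[6] = 9*3 = 27
Sum = 56 + 0 + 0 + 3 + 25 + 6 + 27 = 117

117


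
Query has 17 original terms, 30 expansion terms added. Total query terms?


Original terms: 17
Expansion terms: 30
Total = 17 + 30 = 47

47


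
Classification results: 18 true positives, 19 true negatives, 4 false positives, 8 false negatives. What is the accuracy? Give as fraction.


Accuracy = (TP + TN) / (TP + TN + FP + FN)
TP + TN = 18 + 19 = 37
Total = 18 + 19 + 4 + 8 = 49
Accuracy = 37 / 49 = 37/49

37/49


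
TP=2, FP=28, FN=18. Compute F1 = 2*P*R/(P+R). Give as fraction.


F1 = 2 * P * R / (P + R)
P = TP/(TP+FP) = 2/30 = 1/15
R = TP/(TP+FN) = 2/20 = 1/10
2 * P * R = 2 * 1/15 * 1/10 = 1/75
P + R = 1/15 + 1/10 = 1/6
F1 = 1/75 / 1/6 = 2/25

2/25


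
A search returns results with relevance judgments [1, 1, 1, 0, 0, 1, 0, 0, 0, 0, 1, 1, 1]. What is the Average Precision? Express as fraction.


Computing P@k for each relevant position:
Position 1: relevant, P@1 = 1/1 = 1
Position 2: relevant, P@2 = 2/2 = 1
Position 3: relevant, P@3 = 3/3 = 1
Position 4: not relevant
Position 5: not relevant
Position 6: relevant, P@6 = 4/6 = 2/3
Position 7: not relevant
Position 8: not relevant
Position 9: not relevant
Position 10: not relevant
Position 11: relevant, P@11 = 5/11 = 5/11
Position 12: relevant, P@12 = 6/12 = 1/2
Position 13: relevant, P@13 = 7/13 = 7/13
Sum of P@k = 1 + 1 + 1 + 2/3 + 5/11 + 1/2 + 7/13 = 4427/858
AP = 4427/858 / 7 = 4427/6006

4427/6006


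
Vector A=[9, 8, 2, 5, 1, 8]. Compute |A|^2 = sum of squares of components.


|A|^2 = sum of squared components
A[0]^2 = 9^2 = 81
A[1]^2 = 8^2 = 64
A[2]^2 = 2^2 = 4
A[3]^2 = 5^2 = 25
A[4]^2 = 1^2 = 1
A[5]^2 = 8^2 = 64
Sum = 81 + 64 + 4 + 25 + 1 + 64 = 239

239


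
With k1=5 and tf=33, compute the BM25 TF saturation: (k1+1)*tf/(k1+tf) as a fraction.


BM25 TF component = (k1+1)*tf / (k1+tf)
k1 = 5, tf = 33
Numerator = (5+1)*33 = 198
Denominator = 5 + 33 = 38
= 198/38 = 99/19

99/19


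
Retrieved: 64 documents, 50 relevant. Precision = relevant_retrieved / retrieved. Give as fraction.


Precision = relevant_retrieved / total_retrieved
= 50 / 64
= 50 / (50 + 14)
= 25/32

25/32


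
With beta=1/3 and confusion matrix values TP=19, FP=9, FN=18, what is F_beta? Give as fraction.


P = TP/(TP+FP) = 19/28 = 19/28
R = TP/(TP+FN) = 19/37 = 19/37
beta^2 = 1/3^2 = 1/9
(1 + beta^2) = 10/9
Numerator = (1+beta^2)*P*R = 1805/4662
Denominator = beta^2*P + R = 19/252 + 19/37 = 5491/9324
F_beta = 190/289

190/289


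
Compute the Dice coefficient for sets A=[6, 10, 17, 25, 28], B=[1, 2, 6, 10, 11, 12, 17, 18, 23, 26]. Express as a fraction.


A intersect B = [6, 10, 17]
|A intersect B| = 3
|A| = 5, |B| = 10
Dice = 2*3 / (5+10)
= 6 / 15 = 2/5

2/5


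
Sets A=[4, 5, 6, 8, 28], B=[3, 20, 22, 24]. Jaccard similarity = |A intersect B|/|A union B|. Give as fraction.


A intersect B = []
|A intersect B| = 0
A union B = [3, 4, 5, 6, 8, 20, 22, 24, 28]
|A union B| = 9
Jaccard = 0/9 = 0

0


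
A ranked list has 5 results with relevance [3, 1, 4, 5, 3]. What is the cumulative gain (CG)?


Cumulative Gain = sum of relevance scores
Position 1: rel=3, running sum=3
Position 2: rel=1, running sum=4
Position 3: rel=4, running sum=8
Position 4: rel=5, running sum=13
Position 5: rel=3, running sum=16
CG = 16

16


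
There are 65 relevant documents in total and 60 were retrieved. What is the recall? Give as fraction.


Recall = retrieved_relevant / total_relevant
= 60 / 65
= 60 / (60 + 5)
= 12/13

12/13


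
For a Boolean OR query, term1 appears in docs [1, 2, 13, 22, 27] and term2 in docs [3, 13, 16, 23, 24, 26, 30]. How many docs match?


Boolean OR: find union of posting lists
term1 docs: [1, 2, 13, 22, 27]
term2 docs: [3, 13, 16, 23, 24, 26, 30]
Union: [1, 2, 3, 13, 16, 22, 23, 24, 26, 27, 30]
|union| = 11

11


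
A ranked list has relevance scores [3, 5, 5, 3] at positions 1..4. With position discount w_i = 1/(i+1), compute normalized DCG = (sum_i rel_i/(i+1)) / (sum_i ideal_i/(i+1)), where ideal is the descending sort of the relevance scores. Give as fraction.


Position discount weights w_i = 1/(i+1) for i=1..4:
Weights = [1/2, 1/3, 1/4, 1/5]
Actual relevance: [3, 5, 5, 3]
DCG = 3/2 + 5/3 + 5/4 + 3/5 = 301/60
Ideal relevance (sorted desc): [5, 5, 3, 3]
Ideal DCG = 5/2 + 5/3 + 3/4 + 3/5 = 331/60
nDCG = DCG / ideal_DCG = 301/60 / 331/60 = 301/331

301/331


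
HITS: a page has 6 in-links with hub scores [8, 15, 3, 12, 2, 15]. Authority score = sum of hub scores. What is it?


Authority = sum of hub scores of in-linkers
In-link 1: hub score = 8
In-link 2: hub score = 15
In-link 3: hub score = 3
In-link 4: hub score = 12
In-link 5: hub score = 2
In-link 6: hub score = 15
Authority = 8 + 15 + 3 + 12 + 2 + 15 = 55

55


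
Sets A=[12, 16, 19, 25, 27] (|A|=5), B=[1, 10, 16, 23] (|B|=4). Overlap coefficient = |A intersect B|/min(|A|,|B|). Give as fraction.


A intersect B = [16]
|A intersect B| = 1
min(|A|, |B|) = min(5, 4) = 4
Overlap = 1 / 4 = 1/4

1/4


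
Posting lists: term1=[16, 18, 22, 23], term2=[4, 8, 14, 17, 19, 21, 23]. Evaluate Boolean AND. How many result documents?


Boolean AND: find intersection of posting lists
term1 docs: [16, 18, 22, 23]
term2 docs: [4, 8, 14, 17, 19, 21, 23]
Intersection: [23]
|intersection| = 1

1


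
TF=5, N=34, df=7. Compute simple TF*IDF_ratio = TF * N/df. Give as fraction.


TF * (N/df)
= 5 * (34/7)
= 5 * 34/7
= 170/7

170/7


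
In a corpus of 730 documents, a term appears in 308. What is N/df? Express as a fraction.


IDF ratio = N / df
= 730 / 308
= 365/154

365/154


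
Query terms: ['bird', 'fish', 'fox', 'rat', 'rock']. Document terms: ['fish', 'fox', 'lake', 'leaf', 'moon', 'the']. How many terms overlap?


Query terms: ['bird', 'fish', 'fox', 'rat', 'rock']
Document terms: ['fish', 'fox', 'lake', 'leaf', 'moon', 'the']
Common terms: ['fish', 'fox']
Overlap count = 2

2


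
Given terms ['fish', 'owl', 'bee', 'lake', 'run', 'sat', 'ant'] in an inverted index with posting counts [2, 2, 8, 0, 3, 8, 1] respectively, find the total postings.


Summing posting list sizes:
'fish': 2 postings
'owl': 2 postings
'bee': 8 postings
'lake': 0 postings
'run': 3 postings
'sat': 8 postings
'ant': 1 postings
Total = 2 + 2 + 8 + 0 + 3 + 8 + 1 = 24

24


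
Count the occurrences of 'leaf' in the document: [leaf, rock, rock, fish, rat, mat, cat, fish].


Document has 8 words
Scanning for 'leaf':
Found at positions: [0]
Count = 1

1


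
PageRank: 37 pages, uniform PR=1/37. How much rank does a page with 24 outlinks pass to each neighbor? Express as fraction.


Initial PR = 1/37 = 1/37
Outlinks = 24
Contribution per link = PR / outlinks
= 1/37 / 24
= 1/888

1/888


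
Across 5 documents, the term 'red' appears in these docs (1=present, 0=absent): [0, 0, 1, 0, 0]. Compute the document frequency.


Checking each document for 'red':
Doc 1: absent
Doc 2: absent
Doc 3: present
Doc 4: absent
Doc 5: absent
df = sum of presences = 0 + 0 + 1 + 0 + 0 = 1

1


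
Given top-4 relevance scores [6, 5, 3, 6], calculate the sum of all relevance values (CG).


Cumulative Gain = sum of relevance scores
Position 1: rel=6, running sum=6
Position 2: rel=5, running sum=11
Position 3: rel=3, running sum=14
Position 4: rel=6, running sum=20
CG = 20

20


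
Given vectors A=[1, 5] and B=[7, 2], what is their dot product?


Dot product = sum of element-wise products
A[0]*B[0] = 1*7 = 7
A[1]*B[1] = 5*2 = 10
Sum = 7 + 10 = 17

17


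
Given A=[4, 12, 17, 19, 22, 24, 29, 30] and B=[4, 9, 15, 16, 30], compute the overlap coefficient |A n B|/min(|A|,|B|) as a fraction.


A intersect B = [4, 30]
|A intersect B| = 2
min(|A|, |B|) = min(8, 5) = 5
Overlap = 2 / 5 = 2/5

2/5


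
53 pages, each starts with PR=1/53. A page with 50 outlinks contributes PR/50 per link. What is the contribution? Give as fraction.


Initial PR = 1/53 = 1/53
Outlinks = 50
Contribution per link = PR / outlinks
= 1/53 / 50
= 1/2650

1/2650


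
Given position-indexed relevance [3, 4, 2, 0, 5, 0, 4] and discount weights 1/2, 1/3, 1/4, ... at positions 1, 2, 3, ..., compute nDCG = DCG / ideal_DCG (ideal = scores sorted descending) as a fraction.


Position discount weights w_i = 1/(i+1) for i=1..7:
Weights = [1/2, 1/3, 1/4, 1/5, 1/6, 1/7, 1/8]
Actual relevance: [3, 4, 2, 0, 5, 0, 4]
DCG = 3/2 + 4/3 + 2/4 + 0/5 + 5/6 + 0/7 + 4/8 = 14/3
Ideal relevance (sorted desc): [5, 4, 4, 3, 2, 0, 0]
Ideal DCG = 5/2 + 4/3 + 4/4 + 3/5 + 2/6 + 0/7 + 0/8 = 173/30
nDCG = DCG / ideal_DCG = 14/3 / 173/30 = 140/173

140/173


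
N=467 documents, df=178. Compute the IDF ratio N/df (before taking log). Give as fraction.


IDF ratio = N / df
= 467 / 178
= 467/178

467/178


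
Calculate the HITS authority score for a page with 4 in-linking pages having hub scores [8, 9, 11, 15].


Authority = sum of hub scores of in-linkers
In-link 1: hub score = 8
In-link 2: hub score = 9
In-link 3: hub score = 11
In-link 4: hub score = 15
Authority = 8 + 9 + 11 + 15 = 43

43
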